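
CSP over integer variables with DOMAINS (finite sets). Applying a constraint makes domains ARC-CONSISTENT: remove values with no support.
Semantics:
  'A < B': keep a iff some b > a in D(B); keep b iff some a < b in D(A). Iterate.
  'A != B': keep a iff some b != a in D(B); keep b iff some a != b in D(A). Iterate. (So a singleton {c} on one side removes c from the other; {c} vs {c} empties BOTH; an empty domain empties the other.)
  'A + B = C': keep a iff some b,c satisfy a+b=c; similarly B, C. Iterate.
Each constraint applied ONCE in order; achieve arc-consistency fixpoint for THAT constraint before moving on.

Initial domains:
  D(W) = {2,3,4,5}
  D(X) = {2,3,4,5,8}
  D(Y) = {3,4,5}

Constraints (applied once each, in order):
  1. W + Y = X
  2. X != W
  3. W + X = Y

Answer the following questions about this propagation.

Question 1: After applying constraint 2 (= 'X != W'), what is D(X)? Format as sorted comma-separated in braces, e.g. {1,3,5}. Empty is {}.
Constraint 1 (W + Y = X) on D(W)={2,3,4,5} D(Y)={3,4,5} D(X)={2,3,4,5,8}: X {2,3,4,5,8}->{5,8}
Constraint 2 (X != W) on D(X)={5,8} D(W)={2,3,4,5}: no change
So after constraint 2: D(X) = {5,8}

Answer: {5,8}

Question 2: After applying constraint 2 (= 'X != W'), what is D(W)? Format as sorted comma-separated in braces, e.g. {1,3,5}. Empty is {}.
Constraint 1 (W + Y = X) on D(W)={2,3,4,5} D(Y)={3,4,5} D(X)={2,3,4,5,8}: X {2,3,4,5,8}->{5,8}
Constraint 2 (X != W) on D(X)={5,8} D(W)={2,3,4,5}: no change
So after constraint 2: D(W) = {2,3,4,5}

Answer: {2,3,4,5}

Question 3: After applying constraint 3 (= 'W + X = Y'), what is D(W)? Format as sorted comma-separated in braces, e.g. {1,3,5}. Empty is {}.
Answer: {}

Derivation:
Constraint 1 (W + Y = X) on D(W)={2,3,4,5} D(Y)={3,4,5} D(X)={2,3,4,5,8}: X {2,3,4,5,8}->{5,8}
Constraint 2 (X != W) on D(X)={5,8} D(W)={2,3,4,5}: no change
Constraint 3 (W + X = Y) on D(W)={2,3,4,5} D(X)={5,8} D(Y)={3,4,5}: W {2,3,4,5}->{}; X {5,8}->{}; Y {3,4,5}->{}
So after constraint 3: D(W) = {}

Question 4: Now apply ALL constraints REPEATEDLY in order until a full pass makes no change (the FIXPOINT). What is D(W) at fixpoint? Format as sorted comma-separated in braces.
pass 0 (initial): D(W)={2,3,4,5}
pass 1: W {2,3,4,5}->{}; X {2,3,4,5,8}->{}; Y {3,4,5}->{}
pass 2: no change
Fixpoint after 2 passes: D(W) = {}

Answer: {}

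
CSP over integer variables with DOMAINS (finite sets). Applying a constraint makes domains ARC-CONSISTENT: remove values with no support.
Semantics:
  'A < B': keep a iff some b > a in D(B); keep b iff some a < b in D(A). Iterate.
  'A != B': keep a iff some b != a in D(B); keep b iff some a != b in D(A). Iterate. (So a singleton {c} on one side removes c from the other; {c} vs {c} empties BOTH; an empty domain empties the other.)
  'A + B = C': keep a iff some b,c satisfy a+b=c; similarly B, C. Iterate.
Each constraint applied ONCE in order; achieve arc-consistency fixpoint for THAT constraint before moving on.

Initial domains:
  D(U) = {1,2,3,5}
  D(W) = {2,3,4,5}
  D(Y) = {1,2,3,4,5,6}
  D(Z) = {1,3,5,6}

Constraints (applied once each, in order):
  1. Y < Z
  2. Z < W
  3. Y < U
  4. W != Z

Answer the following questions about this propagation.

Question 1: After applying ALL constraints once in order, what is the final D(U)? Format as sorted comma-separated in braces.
Answer: {2,3,5}

Derivation:
Constraint 1 (Y < Z) on D(Y)={1,2,3,4,5,6} D(Z)={1,3,5,6}: Y {1,2,3,4,5,6}->{1,2,3,4,5}; Z {1,3,5,6}->{3,5,6}
Constraint 2 (Z < W) on D(Z)={3,5,6} D(W)={2,3,4,5}: Z {3,5,6}->{3}; W {2,3,4,5}->{4,5}
Constraint 3 (Y < U) on D(Y)={1,2,3,4,5} D(U)={1,2,3,5}: Y {1,2,3,4,5}->{1,2,3,4}; U {1,2,3,5}->{2,3,5}
Constraint 4 (W != Z) on D(W)={4,5} D(Z)={3}: no change
So after all 4 constraints: D(U) = {2,3,5}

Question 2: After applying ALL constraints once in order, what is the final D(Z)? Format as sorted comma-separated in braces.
Answer: {3}

Derivation:
Constraint 1 (Y < Z) on D(Y)={1,2,3,4,5,6} D(Z)={1,3,5,6}: Y {1,2,3,4,5,6}->{1,2,3,4,5}; Z {1,3,5,6}->{3,5,6}
Constraint 2 (Z < W) on D(Z)={3,5,6} D(W)={2,3,4,5}: Z {3,5,6}->{3}; W {2,3,4,5}->{4,5}
Constraint 3 (Y < U) on D(Y)={1,2,3,4,5} D(U)={1,2,3,5}: Y {1,2,3,4,5}->{1,2,3,4}; U {1,2,3,5}->{2,3,5}
Constraint 4 (W != Z) on D(W)={4,5} D(Z)={3}: no change
So after all 4 constraints: D(Z) = {3}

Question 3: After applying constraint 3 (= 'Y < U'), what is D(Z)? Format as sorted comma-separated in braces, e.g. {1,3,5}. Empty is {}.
Answer: {3}

Derivation:
Constraint 1 (Y < Z) on D(Y)={1,2,3,4,5,6} D(Z)={1,3,5,6}: Y {1,2,3,4,5,6}->{1,2,3,4,5}; Z {1,3,5,6}->{3,5,6}
Constraint 2 (Z < W) on D(Z)={3,5,6} D(W)={2,3,4,5}: Z {3,5,6}->{3}; W {2,3,4,5}->{4,5}
Constraint 3 (Y < U) on D(Y)={1,2,3,4,5} D(U)={1,2,3,5}: Y {1,2,3,4,5}->{1,2,3,4}; U {1,2,3,5}->{2,3,5}
So after constraint 3: D(Z) = {3}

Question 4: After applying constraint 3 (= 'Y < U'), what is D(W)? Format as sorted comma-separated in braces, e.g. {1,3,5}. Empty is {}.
Answer: {4,5}

Derivation:
Constraint 1 (Y < Z) on D(Y)={1,2,3,4,5,6} D(Z)={1,3,5,6}: Y {1,2,3,4,5,6}->{1,2,3,4,5}; Z {1,3,5,6}->{3,5,6}
Constraint 2 (Z < W) on D(Z)={3,5,6} D(W)={2,3,4,5}: Z {3,5,6}->{3}; W {2,3,4,5}->{4,5}
Constraint 3 (Y < U) on D(Y)={1,2,3,4,5} D(U)={1,2,3,5}: Y {1,2,3,4,5}->{1,2,3,4}; U {1,2,3,5}->{2,3,5}
So after constraint 3: D(W) = {4,5}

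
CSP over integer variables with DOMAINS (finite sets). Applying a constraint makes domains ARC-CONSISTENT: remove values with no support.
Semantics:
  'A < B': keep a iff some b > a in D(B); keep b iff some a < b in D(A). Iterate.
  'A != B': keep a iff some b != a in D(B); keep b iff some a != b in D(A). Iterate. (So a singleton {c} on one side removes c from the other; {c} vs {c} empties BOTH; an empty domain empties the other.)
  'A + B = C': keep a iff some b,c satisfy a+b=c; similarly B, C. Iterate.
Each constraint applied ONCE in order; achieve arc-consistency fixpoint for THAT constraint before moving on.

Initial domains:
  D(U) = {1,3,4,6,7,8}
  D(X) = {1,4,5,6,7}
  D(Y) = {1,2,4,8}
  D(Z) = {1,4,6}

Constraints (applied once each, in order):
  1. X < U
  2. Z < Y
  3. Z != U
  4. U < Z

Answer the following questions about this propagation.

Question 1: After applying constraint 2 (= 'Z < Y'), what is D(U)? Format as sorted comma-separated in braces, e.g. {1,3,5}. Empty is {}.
Answer: {3,4,6,7,8}

Derivation:
Constraint 1 (X < U) on D(X)={1,4,5,6,7} D(U)={1,3,4,6,7,8}: U {1,3,4,6,7,8}->{3,4,6,7,8}
Constraint 2 (Z < Y) on D(Z)={1,4,6} D(Y)={1,2,4,8}: Y {1,2,4,8}->{2,4,8}
So after constraint 2: D(U) = {3,4,6,7,8}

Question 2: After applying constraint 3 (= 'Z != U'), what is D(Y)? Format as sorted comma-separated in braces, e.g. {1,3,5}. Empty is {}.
Constraint 1 (X < U) on D(X)={1,4,5,6,7} D(U)={1,3,4,6,7,8}: U {1,3,4,6,7,8}->{3,4,6,7,8}
Constraint 2 (Z < Y) on D(Z)={1,4,6} D(Y)={1,2,4,8}: Y {1,2,4,8}->{2,4,8}
Constraint 3 (Z != U) on D(Z)={1,4,6} D(U)={3,4,6,7,8}: no change
So after constraint 3: D(Y) = {2,4,8}

Answer: {2,4,8}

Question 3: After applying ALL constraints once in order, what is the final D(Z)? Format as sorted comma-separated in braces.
Answer: {4,6}

Derivation:
Constraint 1 (X < U) on D(X)={1,4,5,6,7} D(U)={1,3,4,6,7,8}: U {1,3,4,6,7,8}->{3,4,6,7,8}
Constraint 2 (Z < Y) on D(Z)={1,4,6} D(Y)={1,2,4,8}: Y {1,2,4,8}->{2,4,8}
Constraint 3 (Z != U) on D(Z)={1,4,6} D(U)={3,4,6,7,8}: no change
Constraint 4 (U < Z) on D(U)={3,4,6,7,8} D(Z)={1,4,6}: U {3,4,6,7,8}->{3,4}; Z {1,4,6}->{4,6}
So after all 4 constraints: D(Z) = {4,6}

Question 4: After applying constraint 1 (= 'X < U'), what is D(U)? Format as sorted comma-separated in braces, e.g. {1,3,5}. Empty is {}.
Answer: {3,4,6,7,8}

Derivation:
Constraint 1 (X < U) on D(X)={1,4,5,6,7} D(U)={1,3,4,6,7,8}: U {1,3,4,6,7,8}->{3,4,6,7,8}
So after constraint 1: D(U) = {3,4,6,7,8}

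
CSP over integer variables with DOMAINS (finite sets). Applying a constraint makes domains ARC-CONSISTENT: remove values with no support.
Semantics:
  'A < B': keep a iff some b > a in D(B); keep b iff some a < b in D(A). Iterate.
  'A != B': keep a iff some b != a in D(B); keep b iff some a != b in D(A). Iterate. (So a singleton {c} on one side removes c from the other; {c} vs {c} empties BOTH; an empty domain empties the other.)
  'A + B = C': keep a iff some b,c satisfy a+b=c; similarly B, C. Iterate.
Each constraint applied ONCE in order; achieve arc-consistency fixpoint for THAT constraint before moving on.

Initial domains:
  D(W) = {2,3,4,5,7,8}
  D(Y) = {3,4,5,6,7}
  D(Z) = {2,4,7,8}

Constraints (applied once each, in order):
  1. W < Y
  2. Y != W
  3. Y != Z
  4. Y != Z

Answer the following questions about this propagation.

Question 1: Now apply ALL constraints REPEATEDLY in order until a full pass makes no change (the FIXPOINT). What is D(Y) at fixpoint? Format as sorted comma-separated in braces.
Answer: {3,4,5,6,7}

Derivation:
pass 0 (initial): D(Y)={3,4,5,6,7}
pass 1: W {2,3,4,5,7,8}->{2,3,4,5}
pass 2: no change
Fixpoint after 2 passes: D(Y) = {3,4,5,6,7}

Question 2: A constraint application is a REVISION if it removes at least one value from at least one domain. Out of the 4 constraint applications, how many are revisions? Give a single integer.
Constraint 1 (W < Y) on D(W)={2,3,4,5,7,8} D(Y)={3,4,5,6,7}: W {2,3,4,5,7,8}->{2,3,4,5} => REVISION
Constraint 2 (Y != W) on D(Y)={3,4,5,6,7} D(W)={2,3,4,5}: no change => not a revision
Constraint 3 (Y != Z) on D(Y)={3,4,5,6,7} D(Z)={2,4,7,8}: no change => not a revision
Constraint 4 (Y != Z) on D(Y)={3,4,5,6,7} D(Z)={2,4,7,8}: no change => not a revision
Total revisions = 1

Answer: 1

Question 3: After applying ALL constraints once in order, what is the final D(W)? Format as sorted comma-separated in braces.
Answer: {2,3,4,5}

Derivation:
Constraint 1 (W < Y) on D(W)={2,3,4,5,7,8} D(Y)={3,4,5,6,7}: W {2,3,4,5,7,8}->{2,3,4,5}
Constraint 2 (Y != W) on D(Y)={3,4,5,6,7} D(W)={2,3,4,5}: no change
Constraint 3 (Y != Z) on D(Y)={3,4,5,6,7} D(Z)={2,4,7,8}: no change
Constraint 4 (Y != Z) on D(Y)={3,4,5,6,7} D(Z)={2,4,7,8}: no change
So after all 4 constraints: D(W) = {2,3,4,5}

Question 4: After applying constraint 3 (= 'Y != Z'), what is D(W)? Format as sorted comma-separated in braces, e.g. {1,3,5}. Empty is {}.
Constraint 1 (W < Y) on D(W)={2,3,4,5,7,8} D(Y)={3,4,5,6,7}: W {2,3,4,5,7,8}->{2,3,4,5}
Constraint 2 (Y != W) on D(Y)={3,4,5,6,7} D(W)={2,3,4,5}: no change
Constraint 3 (Y != Z) on D(Y)={3,4,5,6,7} D(Z)={2,4,7,8}: no change
So after constraint 3: D(W) = {2,3,4,5}

Answer: {2,3,4,5}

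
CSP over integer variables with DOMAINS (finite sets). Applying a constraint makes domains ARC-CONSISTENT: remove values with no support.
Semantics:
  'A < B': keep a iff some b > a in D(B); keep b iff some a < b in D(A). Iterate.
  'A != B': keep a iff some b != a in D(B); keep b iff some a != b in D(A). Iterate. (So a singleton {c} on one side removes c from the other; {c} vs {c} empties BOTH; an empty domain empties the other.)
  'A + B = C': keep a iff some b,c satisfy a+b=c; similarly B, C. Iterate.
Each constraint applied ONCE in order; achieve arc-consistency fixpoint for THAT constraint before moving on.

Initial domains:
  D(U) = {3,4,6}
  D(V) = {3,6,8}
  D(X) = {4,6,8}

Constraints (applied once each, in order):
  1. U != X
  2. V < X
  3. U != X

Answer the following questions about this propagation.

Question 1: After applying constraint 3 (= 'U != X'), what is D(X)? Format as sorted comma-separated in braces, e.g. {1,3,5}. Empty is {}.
Answer: {4,6,8}

Derivation:
Constraint 1 (U != X) on D(U)={3,4,6} D(X)={4,6,8}: no change
Constraint 2 (V < X) on D(V)={3,6,8} D(X)={4,6,8}: V {3,6,8}->{3,6}
Constraint 3 (U != X) on D(U)={3,4,6} D(X)={4,6,8}: no change
So after constraint 3: D(X) = {4,6,8}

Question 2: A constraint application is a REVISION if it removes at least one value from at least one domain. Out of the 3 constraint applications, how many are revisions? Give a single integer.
Answer: 1

Derivation:
Constraint 1 (U != X) on D(U)={3,4,6} D(X)={4,6,8}: no change => not a revision
Constraint 2 (V < X) on D(V)={3,6,8} D(X)={4,6,8}: V {3,6,8}->{3,6} => REVISION
Constraint 3 (U != X) on D(U)={3,4,6} D(X)={4,6,8}: no change => not a revision
Total revisions = 1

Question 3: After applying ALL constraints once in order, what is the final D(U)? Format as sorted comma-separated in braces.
Answer: {3,4,6}

Derivation:
Constraint 1 (U != X) on D(U)={3,4,6} D(X)={4,6,8}: no change
Constraint 2 (V < X) on D(V)={3,6,8} D(X)={4,6,8}: V {3,6,8}->{3,6}
Constraint 3 (U != X) on D(U)={3,4,6} D(X)={4,6,8}: no change
So after all 3 constraints: D(U) = {3,4,6}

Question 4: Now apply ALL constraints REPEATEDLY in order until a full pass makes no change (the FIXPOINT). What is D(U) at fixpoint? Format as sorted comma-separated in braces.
pass 0 (initial): D(U)={3,4,6}
pass 1: V {3,6,8}->{3,6}
pass 2: no change
Fixpoint after 2 passes: D(U) = {3,4,6}

Answer: {3,4,6}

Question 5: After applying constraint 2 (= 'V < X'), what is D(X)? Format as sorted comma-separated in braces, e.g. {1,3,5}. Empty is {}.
Answer: {4,6,8}

Derivation:
Constraint 1 (U != X) on D(U)={3,4,6} D(X)={4,6,8}: no change
Constraint 2 (V < X) on D(V)={3,6,8} D(X)={4,6,8}: V {3,6,8}->{3,6}
So after constraint 2: D(X) = {4,6,8}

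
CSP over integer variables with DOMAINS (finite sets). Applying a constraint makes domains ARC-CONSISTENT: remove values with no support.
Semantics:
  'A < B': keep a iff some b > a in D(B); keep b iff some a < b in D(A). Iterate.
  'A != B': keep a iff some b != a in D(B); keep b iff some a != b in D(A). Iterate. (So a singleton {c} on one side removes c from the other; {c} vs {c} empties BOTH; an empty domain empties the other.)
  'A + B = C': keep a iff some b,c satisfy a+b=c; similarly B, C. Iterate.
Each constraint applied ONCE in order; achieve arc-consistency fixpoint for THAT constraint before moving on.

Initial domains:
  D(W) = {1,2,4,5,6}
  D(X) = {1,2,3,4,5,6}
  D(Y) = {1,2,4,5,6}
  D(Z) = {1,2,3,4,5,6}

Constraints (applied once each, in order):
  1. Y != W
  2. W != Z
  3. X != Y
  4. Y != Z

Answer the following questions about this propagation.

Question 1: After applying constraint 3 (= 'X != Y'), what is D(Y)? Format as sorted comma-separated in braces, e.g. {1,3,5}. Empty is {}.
Answer: {1,2,4,5,6}

Derivation:
Constraint 1 (Y != W) on D(Y)={1,2,4,5,6} D(W)={1,2,4,5,6}: no change
Constraint 2 (W != Z) on D(W)={1,2,4,5,6} D(Z)={1,2,3,4,5,6}: no change
Constraint 3 (X != Y) on D(X)={1,2,3,4,5,6} D(Y)={1,2,4,5,6}: no change
So after constraint 3: D(Y) = {1,2,4,5,6}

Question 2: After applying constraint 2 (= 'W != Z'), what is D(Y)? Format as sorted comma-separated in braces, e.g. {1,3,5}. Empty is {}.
Constraint 1 (Y != W) on D(Y)={1,2,4,5,6} D(W)={1,2,4,5,6}: no change
Constraint 2 (W != Z) on D(W)={1,2,4,5,6} D(Z)={1,2,3,4,5,6}: no change
So after constraint 2: D(Y) = {1,2,4,5,6}

Answer: {1,2,4,5,6}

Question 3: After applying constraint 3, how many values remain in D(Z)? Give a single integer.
Constraint 1 (Y != W) on D(Y)={1,2,4,5,6} D(W)={1,2,4,5,6}: no change
Constraint 2 (W != Z) on D(W)={1,2,4,5,6} D(Z)={1,2,3,4,5,6}: no change
Constraint 3 (X != Y) on D(X)={1,2,3,4,5,6} D(Y)={1,2,4,5,6}: no change
So after constraint 3: D(Z)={1,2,3,4,5,6}, size = 6

Answer: 6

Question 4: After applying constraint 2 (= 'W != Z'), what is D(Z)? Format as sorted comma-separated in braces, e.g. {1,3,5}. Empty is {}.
Answer: {1,2,3,4,5,6}

Derivation:
Constraint 1 (Y != W) on D(Y)={1,2,4,5,6} D(W)={1,2,4,5,6}: no change
Constraint 2 (W != Z) on D(W)={1,2,4,5,6} D(Z)={1,2,3,4,5,6}: no change
So after constraint 2: D(Z) = {1,2,3,4,5,6}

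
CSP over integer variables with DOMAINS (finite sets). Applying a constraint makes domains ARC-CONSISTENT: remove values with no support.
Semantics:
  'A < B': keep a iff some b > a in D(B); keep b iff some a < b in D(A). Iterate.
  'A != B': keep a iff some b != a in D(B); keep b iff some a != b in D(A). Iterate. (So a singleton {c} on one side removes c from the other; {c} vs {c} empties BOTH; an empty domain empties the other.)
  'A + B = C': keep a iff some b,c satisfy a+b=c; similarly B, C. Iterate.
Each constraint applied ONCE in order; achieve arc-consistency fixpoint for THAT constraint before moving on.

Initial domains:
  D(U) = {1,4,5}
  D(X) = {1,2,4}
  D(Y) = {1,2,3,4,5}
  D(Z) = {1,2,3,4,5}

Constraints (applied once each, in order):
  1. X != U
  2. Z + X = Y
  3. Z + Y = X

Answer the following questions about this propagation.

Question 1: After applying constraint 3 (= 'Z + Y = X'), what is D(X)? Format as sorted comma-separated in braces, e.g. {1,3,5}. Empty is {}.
Answer: {4}

Derivation:
Constraint 1 (X != U) on D(X)={1,2,4} D(U)={1,4,5}: no change
Constraint 2 (Z + X = Y) on D(Z)={1,2,3,4,5} D(X)={1,2,4} D(Y)={1,2,3,4,5}: Z {1,2,3,4,5}->{1,2,3,4}; Y {1,2,3,4,5}->{2,3,4,5}
Constraint 3 (Z + Y = X) on D(Z)={1,2,3,4} D(Y)={2,3,4,5} D(X)={1,2,4}: Z {1,2,3,4}->{1,2}; Y {2,3,4,5}->{2,3}; X {1,2,4}->{4}
So after constraint 3: D(X) = {4}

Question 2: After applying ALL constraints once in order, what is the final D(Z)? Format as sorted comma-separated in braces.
Constraint 1 (X != U) on D(X)={1,2,4} D(U)={1,4,5}: no change
Constraint 2 (Z + X = Y) on D(Z)={1,2,3,4,5} D(X)={1,2,4} D(Y)={1,2,3,4,5}: Z {1,2,3,4,5}->{1,2,3,4}; Y {1,2,3,4,5}->{2,3,4,5}
Constraint 3 (Z + Y = X) on D(Z)={1,2,3,4} D(Y)={2,3,4,5} D(X)={1,2,4}: Z {1,2,3,4}->{1,2}; Y {2,3,4,5}->{2,3}; X {1,2,4}->{4}
So after all 3 constraints: D(Z) = {1,2}

Answer: {1,2}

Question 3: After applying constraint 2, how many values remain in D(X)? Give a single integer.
Answer: 3

Derivation:
Constraint 1 (X != U) on D(X)={1,2,4} D(U)={1,4,5}: no change
Constraint 2 (Z + X = Y) on D(Z)={1,2,3,4,5} D(X)={1,2,4} D(Y)={1,2,3,4,5}: Z {1,2,3,4,5}->{1,2,3,4}; Y {1,2,3,4,5}->{2,3,4,5}
So after constraint 2: D(X)={1,2,4}, size = 3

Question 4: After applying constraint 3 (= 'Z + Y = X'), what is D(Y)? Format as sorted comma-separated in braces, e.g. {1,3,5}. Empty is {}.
Constraint 1 (X != U) on D(X)={1,2,4} D(U)={1,4,5}: no change
Constraint 2 (Z + X = Y) on D(Z)={1,2,3,4,5} D(X)={1,2,4} D(Y)={1,2,3,4,5}: Z {1,2,3,4,5}->{1,2,3,4}; Y {1,2,3,4,5}->{2,3,4,5}
Constraint 3 (Z + Y = X) on D(Z)={1,2,3,4} D(Y)={2,3,4,5} D(X)={1,2,4}: Z {1,2,3,4}->{1,2}; Y {2,3,4,5}->{2,3}; X {1,2,4}->{4}
So after constraint 3: D(Y) = {2,3}

Answer: {2,3}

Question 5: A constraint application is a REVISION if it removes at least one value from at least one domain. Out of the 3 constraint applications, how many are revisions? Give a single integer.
Constraint 1 (X != U) on D(X)={1,2,4} D(U)={1,4,5}: no change => not a revision
Constraint 2 (Z + X = Y) on D(Z)={1,2,3,4,5} D(X)={1,2,4} D(Y)={1,2,3,4,5}: Z {1,2,3,4,5}->{1,2,3,4}; Y {1,2,3,4,5}->{2,3,4,5} => REVISION
Constraint 3 (Z + Y = X) on D(Z)={1,2,3,4} D(Y)={2,3,4,5} D(X)={1,2,4}: Z {1,2,3,4}->{1,2}; Y {2,3,4,5}->{2,3}; X {1,2,4}->{4} => REVISION
Total revisions = 2

Answer: 2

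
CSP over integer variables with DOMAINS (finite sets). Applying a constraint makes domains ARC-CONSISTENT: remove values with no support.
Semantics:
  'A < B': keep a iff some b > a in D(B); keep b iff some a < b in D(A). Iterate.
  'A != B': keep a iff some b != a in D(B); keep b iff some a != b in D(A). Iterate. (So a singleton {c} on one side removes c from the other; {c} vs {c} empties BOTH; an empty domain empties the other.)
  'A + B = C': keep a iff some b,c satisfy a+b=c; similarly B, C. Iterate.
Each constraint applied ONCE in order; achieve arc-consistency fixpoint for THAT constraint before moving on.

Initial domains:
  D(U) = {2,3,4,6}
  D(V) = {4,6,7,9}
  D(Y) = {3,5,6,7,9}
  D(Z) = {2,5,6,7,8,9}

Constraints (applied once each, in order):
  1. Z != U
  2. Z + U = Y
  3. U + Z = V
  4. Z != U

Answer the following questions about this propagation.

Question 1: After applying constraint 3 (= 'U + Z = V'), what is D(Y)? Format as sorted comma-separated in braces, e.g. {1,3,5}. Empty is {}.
Answer: {5,6,7,9}

Derivation:
Constraint 1 (Z != U) on D(Z)={2,5,6,7,8,9} D(U)={2,3,4,6}: no change
Constraint 2 (Z + U = Y) on D(Z)={2,5,6,7,8,9} D(U)={2,3,4,6} D(Y)={3,5,6,7,9}: Z {2,5,6,7,8,9}->{2,5,6,7}; U {2,3,4,6}->{2,3,4}; Y {3,5,6,7,9}->{5,6,7,9}
Constraint 3 (U + Z = V) on D(U)={2,3,4} D(Z)={2,5,6,7} D(V)={4,6,7,9}: no change
So after constraint 3: D(Y) = {5,6,7,9}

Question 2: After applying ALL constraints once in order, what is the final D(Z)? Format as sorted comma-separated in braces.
Constraint 1 (Z != U) on D(Z)={2,5,6,7,8,9} D(U)={2,3,4,6}: no change
Constraint 2 (Z + U = Y) on D(Z)={2,5,6,7,8,9} D(U)={2,3,4,6} D(Y)={3,5,6,7,9}: Z {2,5,6,7,8,9}->{2,5,6,7}; U {2,3,4,6}->{2,3,4}; Y {3,5,6,7,9}->{5,6,7,9}
Constraint 3 (U + Z = V) on D(U)={2,3,4} D(Z)={2,5,6,7} D(V)={4,6,7,9}: no change
Constraint 4 (Z != U) on D(Z)={2,5,6,7} D(U)={2,3,4}: no change
So after all 4 constraints: D(Z) = {2,5,6,7}

Answer: {2,5,6,7}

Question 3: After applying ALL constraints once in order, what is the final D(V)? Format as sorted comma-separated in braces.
Constraint 1 (Z != U) on D(Z)={2,5,6,7,8,9} D(U)={2,3,4,6}: no change
Constraint 2 (Z + U = Y) on D(Z)={2,5,6,7,8,9} D(U)={2,3,4,6} D(Y)={3,5,6,7,9}: Z {2,5,6,7,8,9}->{2,5,6,7}; U {2,3,4,6}->{2,3,4}; Y {3,5,6,7,9}->{5,6,7,9}
Constraint 3 (U + Z = V) on D(U)={2,3,4} D(Z)={2,5,6,7} D(V)={4,6,7,9}: no change
Constraint 4 (Z != U) on D(Z)={2,5,6,7} D(U)={2,3,4}: no change
So after all 4 constraints: D(V) = {4,6,7,9}

Answer: {4,6,7,9}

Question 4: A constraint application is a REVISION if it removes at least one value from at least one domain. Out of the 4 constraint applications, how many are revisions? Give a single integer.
Constraint 1 (Z != U) on D(Z)={2,5,6,7,8,9} D(U)={2,3,4,6}: no change => not a revision
Constraint 2 (Z + U = Y) on D(Z)={2,5,6,7,8,9} D(U)={2,3,4,6} D(Y)={3,5,6,7,9}: Z {2,5,6,7,8,9}->{2,5,6,7}; U {2,3,4,6}->{2,3,4}; Y {3,5,6,7,9}->{5,6,7,9} => REVISION
Constraint 3 (U + Z = V) on D(U)={2,3,4} D(Z)={2,5,6,7} D(V)={4,6,7,9}: no change => not a revision
Constraint 4 (Z != U) on D(Z)={2,5,6,7} D(U)={2,3,4}: no change => not a revision
Total revisions = 1

Answer: 1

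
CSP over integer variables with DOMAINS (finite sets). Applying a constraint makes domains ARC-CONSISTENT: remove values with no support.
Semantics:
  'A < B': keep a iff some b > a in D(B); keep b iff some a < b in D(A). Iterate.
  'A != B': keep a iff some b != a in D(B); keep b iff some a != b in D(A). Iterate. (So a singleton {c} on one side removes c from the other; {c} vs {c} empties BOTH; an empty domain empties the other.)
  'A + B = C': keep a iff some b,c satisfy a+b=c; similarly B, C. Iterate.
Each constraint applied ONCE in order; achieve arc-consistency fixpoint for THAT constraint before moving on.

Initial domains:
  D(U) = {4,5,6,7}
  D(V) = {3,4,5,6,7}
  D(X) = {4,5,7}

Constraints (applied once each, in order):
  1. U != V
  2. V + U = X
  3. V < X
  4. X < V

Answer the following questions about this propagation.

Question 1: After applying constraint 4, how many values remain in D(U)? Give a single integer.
Answer: 1

Derivation:
Constraint 1 (U != V) on D(U)={4,5,6,7} D(V)={3,4,5,6,7}: no change
Constraint 2 (V + U = X) on D(V)={3,4,5,6,7} D(U)={4,5,6,7} D(X)={4,5,7}: V {3,4,5,6,7}->{3}; U {4,5,6,7}->{4}; X {4,5,7}->{7}
Constraint 3 (V < X) on D(V)={3} D(X)={7}: no change
Constraint 4 (X < V) on D(X)={7} D(V)={3}: X {7}->{}; V {3}->{}
So after constraint 4: D(U)={4}, size = 1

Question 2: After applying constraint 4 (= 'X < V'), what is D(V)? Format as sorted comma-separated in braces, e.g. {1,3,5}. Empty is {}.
Constraint 1 (U != V) on D(U)={4,5,6,7} D(V)={3,4,5,6,7}: no change
Constraint 2 (V + U = X) on D(V)={3,4,5,6,7} D(U)={4,5,6,7} D(X)={4,5,7}: V {3,4,5,6,7}->{3}; U {4,5,6,7}->{4}; X {4,5,7}->{7}
Constraint 3 (V < X) on D(V)={3} D(X)={7}: no change
Constraint 4 (X < V) on D(X)={7} D(V)={3}: X {7}->{}; V {3}->{}
So after constraint 4: D(V) = {}

Answer: {}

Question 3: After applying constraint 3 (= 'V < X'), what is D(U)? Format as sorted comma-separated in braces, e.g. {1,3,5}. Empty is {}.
Constraint 1 (U != V) on D(U)={4,5,6,7} D(V)={3,4,5,6,7}: no change
Constraint 2 (V + U = X) on D(V)={3,4,5,6,7} D(U)={4,5,6,7} D(X)={4,5,7}: V {3,4,5,6,7}->{3}; U {4,5,6,7}->{4}; X {4,5,7}->{7}
Constraint 3 (V < X) on D(V)={3} D(X)={7}: no change
So after constraint 3: D(U) = {4}

Answer: {4}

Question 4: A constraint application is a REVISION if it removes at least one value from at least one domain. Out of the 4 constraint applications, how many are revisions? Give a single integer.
Answer: 2

Derivation:
Constraint 1 (U != V) on D(U)={4,5,6,7} D(V)={3,4,5,6,7}: no change => not a revision
Constraint 2 (V + U = X) on D(V)={3,4,5,6,7} D(U)={4,5,6,7} D(X)={4,5,7}: V {3,4,5,6,7}->{3}; U {4,5,6,7}->{4}; X {4,5,7}->{7} => REVISION
Constraint 3 (V < X) on D(V)={3} D(X)={7}: no change => not a revision
Constraint 4 (X < V) on D(X)={7} D(V)={3}: X {7}->{}; V {3}->{} => REVISION
Total revisions = 2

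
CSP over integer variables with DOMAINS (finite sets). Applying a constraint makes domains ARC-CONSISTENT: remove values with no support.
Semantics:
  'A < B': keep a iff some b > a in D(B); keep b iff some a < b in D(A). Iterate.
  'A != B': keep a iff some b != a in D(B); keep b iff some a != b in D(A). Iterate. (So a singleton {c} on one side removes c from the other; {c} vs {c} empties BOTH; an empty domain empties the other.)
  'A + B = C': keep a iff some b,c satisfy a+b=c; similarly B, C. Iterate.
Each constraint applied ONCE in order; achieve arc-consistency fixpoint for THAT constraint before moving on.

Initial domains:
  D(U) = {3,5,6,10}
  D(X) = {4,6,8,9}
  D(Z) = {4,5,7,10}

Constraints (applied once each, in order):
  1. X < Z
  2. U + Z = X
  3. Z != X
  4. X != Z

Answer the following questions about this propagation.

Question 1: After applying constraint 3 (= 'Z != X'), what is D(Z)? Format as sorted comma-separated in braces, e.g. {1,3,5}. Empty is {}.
Constraint 1 (X < Z) on D(X)={4,6,8,9} D(Z)={4,5,7,10}: Z {4,5,7,10}->{5,7,10}
Constraint 2 (U + Z = X) on D(U)={3,5,6,10} D(Z)={5,7,10} D(X)={4,6,8,9}: U {3,5,6,10}->{3}; Z {5,7,10}->{5}; X {4,6,8,9}->{8}
Constraint 3 (Z != X) on D(Z)={5} D(X)={8}: no change
So after constraint 3: D(Z) = {5}

Answer: {5}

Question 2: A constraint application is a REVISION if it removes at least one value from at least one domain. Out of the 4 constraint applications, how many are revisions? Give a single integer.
Answer: 2

Derivation:
Constraint 1 (X < Z) on D(X)={4,6,8,9} D(Z)={4,5,7,10}: Z {4,5,7,10}->{5,7,10} => REVISION
Constraint 2 (U + Z = X) on D(U)={3,5,6,10} D(Z)={5,7,10} D(X)={4,6,8,9}: U {3,5,6,10}->{3}; Z {5,7,10}->{5}; X {4,6,8,9}->{8} => REVISION
Constraint 3 (Z != X) on D(Z)={5} D(X)={8}: no change => not a revision
Constraint 4 (X != Z) on D(X)={8} D(Z)={5}: no change => not a revision
Total revisions = 2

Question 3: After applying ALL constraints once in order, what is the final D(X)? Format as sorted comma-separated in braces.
Constraint 1 (X < Z) on D(X)={4,6,8,9} D(Z)={4,5,7,10}: Z {4,5,7,10}->{5,7,10}
Constraint 2 (U + Z = X) on D(U)={3,5,6,10} D(Z)={5,7,10} D(X)={4,6,8,9}: U {3,5,6,10}->{3}; Z {5,7,10}->{5}; X {4,6,8,9}->{8}
Constraint 3 (Z != X) on D(Z)={5} D(X)={8}: no change
Constraint 4 (X != Z) on D(X)={8} D(Z)={5}: no change
So after all 4 constraints: D(X) = {8}

Answer: {8}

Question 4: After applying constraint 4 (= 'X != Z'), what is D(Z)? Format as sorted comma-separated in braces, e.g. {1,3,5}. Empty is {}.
Answer: {5}

Derivation:
Constraint 1 (X < Z) on D(X)={4,6,8,9} D(Z)={4,5,7,10}: Z {4,5,7,10}->{5,7,10}
Constraint 2 (U + Z = X) on D(U)={3,5,6,10} D(Z)={5,7,10} D(X)={4,6,8,9}: U {3,5,6,10}->{3}; Z {5,7,10}->{5}; X {4,6,8,9}->{8}
Constraint 3 (Z != X) on D(Z)={5} D(X)={8}: no change
Constraint 4 (X != Z) on D(X)={8} D(Z)={5}: no change
So after constraint 4: D(Z) = {5}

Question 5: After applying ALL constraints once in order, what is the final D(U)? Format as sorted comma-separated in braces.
Answer: {3}

Derivation:
Constraint 1 (X < Z) on D(X)={4,6,8,9} D(Z)={4,5,7,10}: Z {4,5,7,10}->{5,7,10}
Constraint 2 (U + Z = X) on D(U)={3,5,6,10} D(Z)={5,7,10} D(X)={4,6,8,9}: U {3,5,6,10}->{3}; Z {5,7,10}->{5}; X {4,6,8,9}->{8}
Constraint 3 (Z != X) on D(Z)={5} D(X)={8}: no change
Constraint 4 (X != Z) on D(X)={8} D(Z)={5}: no change
So after all 4 constraints: D(U) = {3}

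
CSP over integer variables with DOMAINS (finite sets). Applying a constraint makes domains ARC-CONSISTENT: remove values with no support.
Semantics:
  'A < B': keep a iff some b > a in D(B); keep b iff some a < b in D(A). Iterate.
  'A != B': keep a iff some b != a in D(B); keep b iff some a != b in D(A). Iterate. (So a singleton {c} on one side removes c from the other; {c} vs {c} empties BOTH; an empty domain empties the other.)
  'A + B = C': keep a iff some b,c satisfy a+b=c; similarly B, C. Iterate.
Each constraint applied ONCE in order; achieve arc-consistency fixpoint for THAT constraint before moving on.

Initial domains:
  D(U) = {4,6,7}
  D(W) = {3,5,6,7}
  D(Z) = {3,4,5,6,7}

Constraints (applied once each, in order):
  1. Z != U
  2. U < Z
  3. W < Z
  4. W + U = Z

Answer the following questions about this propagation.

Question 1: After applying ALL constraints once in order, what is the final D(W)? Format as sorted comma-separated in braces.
Answer: {3}

Derivation:
Constraint 1 (Z != U) on D(Z)={3,4,5,6,7} D(U)={4,6,7}: no change
Constraint 2 (U < Z) on D(U)={4,6,7} D(Z)={3,4,5,6,7}: U {4,6,7}->{4,6}; Z {3,4,5,6,7}->{5,6,7}
Constraint 3 (W < Z) on D(W)={3,5,6,7} D(Z)={5,6,7}: W {3,5,6,7}->{3,5,6}
Constraint 4 (W + U = Z) on D(W)={3,5,6} D(U)={4,6} D(Z)={5,6,7}: W {3,5,6}->{3}; U {4,6}->{4}; Z {5,6,7}->{7}
So after all 4 constraints: D(W) = {3}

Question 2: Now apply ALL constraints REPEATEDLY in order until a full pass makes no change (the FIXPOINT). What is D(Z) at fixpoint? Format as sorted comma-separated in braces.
pass 0 (initial): D(Z)={3,4,5,6,7}
pass 1: U {4,6,7}->{4}; W {3,5,6,7}->{3}; Z {3,4,5,6,7}->{7}
pass 2: no change
Fixpoint after 2 passes: D(Z) = {7}

Answer: {7}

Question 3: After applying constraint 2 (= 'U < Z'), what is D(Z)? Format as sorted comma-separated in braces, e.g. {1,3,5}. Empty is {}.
Answer: {5,6,7}

Derivation:
Constraint 1 (Z != U) on D(Z)={3,4,5,6,7} D(U)={4,6,7}: no change
Constraint 2 (U < Z) on D(U)={4,6,7} D(Z)={3,4,5,6,7}: U {4,6,7}->{4,6}; Z {3,4,5,6,7}->{5,6,7}
So after constraint 2: D(Z) = {5,6,7}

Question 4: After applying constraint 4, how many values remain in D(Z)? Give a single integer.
Answer: 1

Derivation:
Constraint 1 (Z != U) on D(Z)={3,4,5,6,7} D(U)={4,6,7}: no change
Constraint 2 (U < Z) on D(U)={4,6,7} D(Z)={3,4,5,6,7}: U {4,6,7}->{4,6}; Z {3,4,5,6,7}->{5,6,7}
Constraint 3 (W < Z) on D(W)={3,5,6,7} D(Z)={5,6,7}: W {3,5,6,7}->{3,5,6}
Constraint 4 (W + U = Z) on D(W)={3,5,6} D(U)={4,6} D(Z)={5,6,7}: W {3,5,6}->{3}; U {4,6}->{4}; Z {5,6,7}->{7}
So after constraint 4: D(Z)={7}, size = 1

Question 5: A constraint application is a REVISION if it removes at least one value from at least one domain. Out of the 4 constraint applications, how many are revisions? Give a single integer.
Answer: 3

Derivation:
Constraint 1 (Z != U) on D(Z)={3,4,5,6,7} D(U)={4,6,7}: no change => not a revision
Constraint 2 (U < Z) on D(U)={4,6,7} D(Z)={3,4,5,6,7}: U {4,6,7}->{4,6}; Z {3,4,5,6,7}->{5,6,7} => REVISION
Constraint 3 (W < Z) on D(W)={3,5,6,7} D(Z)={5,6,7}: W {3,5,6,7}->{3,5,6} => REVISION
Constraint 4 (W + U = Z) on D(W)={3,5,6} D(U)={4,6} D(Z)={5,6,7}: W {3,5,6}->{3}; U {4,6}->{4}; Z {5,6,7}->{7} => REVISION
Total revisions = 3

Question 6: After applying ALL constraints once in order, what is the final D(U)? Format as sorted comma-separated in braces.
Constraint 1 (Z != U) on D(Z)={3,4,5,6,7} D(U)={4,6,7}: no change
Constraint 2 (U < Z) on D(U)={4,6,7} D(Z)={3,4,5,6,7}: U {4,6,7}->{4,6}; Z {3,4,5,6,7}->{5,6,7}
Constraint 3 (W < Z) on D(W)={3,5,6,7} D(Z)={5,6,7}: W {3,5,6,7}->{3,5,6}
Constraint 4 (W + U = Z) on D(W)={3,5,6} D(U)={4,6} D(Z)={5,6,7}: W {3,5,6}->{3}; U {4,6}->{4}; Z {5,6,7}->{7}
So after all 4 constraints: D(U) = {4}

Answer: {4}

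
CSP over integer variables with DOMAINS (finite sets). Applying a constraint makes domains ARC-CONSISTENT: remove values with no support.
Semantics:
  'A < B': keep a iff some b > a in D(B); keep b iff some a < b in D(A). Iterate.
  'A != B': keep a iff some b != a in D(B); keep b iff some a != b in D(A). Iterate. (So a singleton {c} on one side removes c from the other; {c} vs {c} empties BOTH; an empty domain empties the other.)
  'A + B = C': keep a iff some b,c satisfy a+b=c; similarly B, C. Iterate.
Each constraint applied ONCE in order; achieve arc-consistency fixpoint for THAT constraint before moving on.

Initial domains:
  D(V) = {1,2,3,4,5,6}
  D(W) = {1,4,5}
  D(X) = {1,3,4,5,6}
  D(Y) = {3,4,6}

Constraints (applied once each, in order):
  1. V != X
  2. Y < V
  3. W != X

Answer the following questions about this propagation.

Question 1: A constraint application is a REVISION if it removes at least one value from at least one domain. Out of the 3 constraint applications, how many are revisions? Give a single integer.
Answer: 1

Derivation:
Constraint 1 (V != X) on D(V)={1,2,3,4,5,6} D(X)={1,3,4,5,6}: no change => not a revision
Constraint 2 (Y < V) on D(Y)={3,4,6} D(V)={1,2,3,4,5,6}: Y {3,4,6}->{3,4}; V {1,2,3,4,5,6}->{4,5,6} => REVISION
Constraint 3 (W != X) on D(W)={1,4,5} D(X)={1,3,4,5,6}: no change => not a revision
Total revisions = 1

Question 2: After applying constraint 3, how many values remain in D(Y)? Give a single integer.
Constraint 1 (V != X) on D(V)={1,2,3,4,5,6} D(X)={1,3,4,5,6}: no change
Constraint 2 (Y < V) on D(Y)={3,4,6} D(V)={1,2,3,4,5,6}: Y {3,4,6}->{3,4}; V {1,2,3,4,5,6}->{4,5,6}
Constraint 3 (W != X) on D(W)={1,4,5} D(X)={1,3,4,5,6}: no change
So after constraint 3: D(Y)={3,4}, size = 2

Answer: 2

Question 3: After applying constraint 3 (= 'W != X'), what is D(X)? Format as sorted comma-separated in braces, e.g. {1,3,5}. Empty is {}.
Constraint 1 (V != X) on D(V)={1,2,3,4,5,6} D(X)={1,3,4,5,6}: no change
Constraint 2 (Y < V) on D(Y)={3,4,6} D(V)={1,2,3,4,5,6}: Y {3,4,6}->{3,4}; V {1,2,3,4,5,6}->{4,5,6}
Constraint 3 (W != X) on D(W)={1,4,5} D(X)={1,3,4,5,6}: no change
So after constraint 3: D(X) = {1,3,4,5,6}

Answer: {1,3,4,5,6}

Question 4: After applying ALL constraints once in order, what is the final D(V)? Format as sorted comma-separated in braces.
Constraint 1 (V != X) on D(V)={1,2,3,4,5,6} D(X)={1,3,4,5,6}: no change
Constraint 2 (Y < V) on D(Y)={3,4,6} D(V)={1,2,3,4,5,6}: Y {3,4,6}->{3,4}; V {1,2,3,4,5,6}->{4,5,6}
Constraint 3 (W != X) on D(W)={1,4,5} D(X)={1,3,4,5,6}: no change
So after all 3 constraints: D(V) = {4,5,6}

Answer: {4,5,6}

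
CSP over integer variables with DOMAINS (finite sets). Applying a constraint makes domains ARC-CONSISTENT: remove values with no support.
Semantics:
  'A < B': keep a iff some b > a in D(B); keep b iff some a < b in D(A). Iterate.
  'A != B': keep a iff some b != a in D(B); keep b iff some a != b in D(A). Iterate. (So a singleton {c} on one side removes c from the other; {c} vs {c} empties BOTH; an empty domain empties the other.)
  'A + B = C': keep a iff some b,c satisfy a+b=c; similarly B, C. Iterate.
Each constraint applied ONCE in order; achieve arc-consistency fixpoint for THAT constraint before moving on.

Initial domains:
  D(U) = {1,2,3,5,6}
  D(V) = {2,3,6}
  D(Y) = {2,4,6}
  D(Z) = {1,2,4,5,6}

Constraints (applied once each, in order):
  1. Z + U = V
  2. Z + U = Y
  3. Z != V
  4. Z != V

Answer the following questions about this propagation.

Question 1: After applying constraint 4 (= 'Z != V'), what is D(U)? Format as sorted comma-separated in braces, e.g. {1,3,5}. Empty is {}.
Answer: {1,2,5}

Derivation:
Constraint 1 (Z + U = V) on D(Z)={1,2,4,5,6} D(U)={1,2,3,5,6} D(V)={2,3,6}: Z {1,2,4,5,6}->{1,2,4,5}; U {1,2,3,5,6}->{1,2,5}
Constraint 2 (Z + U = Y) on D(Z)={1,2,4,5} D(U)={1,2,5} D(Y)={2,4,6}: no change
Constraint 3 (Z != V) on D(Z)={1,2,4,5} D(V)={2,3,6}: no change
Constraint 4 (Z != V) on D(Z)={1,2,4,5} D(V)={2,3,6}: no change
So after constraint 4: D(U) = {1,2,5}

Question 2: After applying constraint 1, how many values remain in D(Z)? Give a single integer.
Answer: 4

Derivation:
Constraint 1 (Z + U = V) on D(Z)={1,2,4,5,6} D(U)={1,2,3,5,6} D(V)={2,3,6}: Z {1,2,4,5,6}->{1,2,4,5}; U {1,2,3,5,6}->{1,2,5}
So after constraint 1: D(Z)={1,2,4,5}, size = 4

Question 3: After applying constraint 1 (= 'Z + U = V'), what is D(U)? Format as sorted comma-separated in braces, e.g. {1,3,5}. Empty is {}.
Constraint 1 (Z + U = V) on D(Z)={1,2,4,5,6} D(U)={1,2,3,5,6} D(V)={2,3,6}: Z {1,2,4,5,6}->{1,2,4,5}; U {1,2,3,5,6}->{1,2,5}
So after constraint 1: D(U) = {1,2,5}

Answer: {1,2,5}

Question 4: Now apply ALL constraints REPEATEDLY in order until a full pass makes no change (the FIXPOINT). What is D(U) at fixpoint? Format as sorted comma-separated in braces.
pass 0 (initial): D(U)={1,2,3,5,6}
pass 1: U {1,2,3,5,6}->{1,2,5}; Z {1,2,4,5,6}->{1,2,4,5}
pass 2: no change
Fixpoint after 2 passes: D(U) = {1,2,5}

Answer: {1,2,5}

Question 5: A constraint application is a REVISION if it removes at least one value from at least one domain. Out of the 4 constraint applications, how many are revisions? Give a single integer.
Answer: 1

Derivation:
Constraint 1 (Z + U = V) on D(Z)={1,2,4,5,6} D(U)={1,2,3,5,6} D(V)={2,3,6}: Z {1,2,4,5,6}->{1,2,4,5}; U {1,2,3,5,6}->{1,2,5} => REVISION
Constraint 2 (Z + U = Y) on D(Z)={1,2,4,5} D(U)={1,2,5} D(Y)={2,4,6}: no change => not a revision
Constraint 3 (Z != V) on D(Z)={1,2,4,5} D(V)={2,3,6}: no change => not a revision
Constraint 4 (Z != V) on D(Z)={1,2,4,5} D(V)={2,3,6}: no change => not a revision
Total revisions = 1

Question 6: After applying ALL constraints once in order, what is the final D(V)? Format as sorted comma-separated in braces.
Answer: {2,3,6}

Derivation:
Constraint 1 (Z + U = V) on D(Z)={1,2,4,5,6} D(U)={1,2,3,5,6} D(V)={2,3,6}: Z {1,2,4,5,6}->{1,2,4,5}; U {1,2,3,5,6}->{1,2,5}
Constraint 2 (Z + U = Y) on D(Z)={1,2,4,5} D(U)={1,2,5} D(Y)={2,4,6}: no change
Constraint 3 (Z != V) on D(Z)={1,2,4,5} D(V)={2,3,6}: no change
Constraint 4 (Z != V) on D(Z)={1,2,4,5} D(V)={2,3,6}: no change
So after all 4 constraints: D(V) = {2,3,6}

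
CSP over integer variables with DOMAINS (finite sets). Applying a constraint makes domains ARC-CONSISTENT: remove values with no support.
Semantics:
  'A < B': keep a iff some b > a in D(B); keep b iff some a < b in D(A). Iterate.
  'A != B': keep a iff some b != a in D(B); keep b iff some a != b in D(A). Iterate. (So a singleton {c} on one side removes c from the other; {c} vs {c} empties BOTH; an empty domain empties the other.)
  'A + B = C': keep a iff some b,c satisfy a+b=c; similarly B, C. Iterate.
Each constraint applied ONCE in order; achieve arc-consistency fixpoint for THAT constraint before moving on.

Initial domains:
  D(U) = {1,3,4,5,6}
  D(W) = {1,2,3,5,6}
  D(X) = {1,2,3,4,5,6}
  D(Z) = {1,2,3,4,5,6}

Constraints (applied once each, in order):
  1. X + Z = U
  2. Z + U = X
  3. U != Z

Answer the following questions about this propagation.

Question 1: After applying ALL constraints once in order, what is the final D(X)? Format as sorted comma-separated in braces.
Answer: {4,5}

Derivation:
Constraint 1 (X + Z = U) on D(X)={1,2,3,4,5,6} D(Z)={1,2,3,4,5,6} D(U)={1,3,4,5,6}: X {1,2,3,4,5,6}->{1,2,3,4,5}; Z {1,2,3,4,5,6}->{1,2,3,4,5}; U {1,3,4,5,6}->{3,4,5,6}
Constraint 2 (Z + U = X) on D(Z)={1,2,3,4,5} D(U)={3,4,5,6} D(X)={1,2,3,4,5}: Z {1,2,3,4,5}->{1,2}; U {3,4,5,6}->{3,4}; X {1,2,3,4,5}->{4,5}
Constraint 3 (U != Z) on D(U)={3,4} D(Z)={1,2}: no change
So after all 3 constraints: D(X) = {4,5}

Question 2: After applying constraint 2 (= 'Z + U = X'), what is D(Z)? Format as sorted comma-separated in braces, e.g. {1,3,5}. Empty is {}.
Answer: {1,2}

Derivation:
Constraint 1 (X + Z = U) on D(X)={1,2,3,4,5,6} D(Z)={1,2,3,4,5,6} D(U)={1,3,4,5,6}: X {1,2,3,4,5,6}->{1,2,3,4,5}; Z {1,2,3,4,5,6}->{1,2,3,4,5}; U {1,3,4,5,6}->{3,4,5,6}
Constraint 2 (Z + U = X) on D(Z)={1,2,3,4,5} D(U)={3,4,5,6} D(X)={1,2,3,4,5}: Z {1,2,3,4,5}->{1,2}; U {3,4,5,6}->{3,4}; X {1,2,3,4,5}->{4,5}
So after constraint 2: D(Z) = {1,2}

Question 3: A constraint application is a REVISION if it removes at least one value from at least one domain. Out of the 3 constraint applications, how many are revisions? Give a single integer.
Constraint 1 (X + Z = U) on D(X)={1,2,3,4,5,6} D(Z)={1,2,3,4,5,6} D(U)={1,3,4,5,6}: X {1,2,3,4,5,6}->{1,2,3,4,5}; Z {1,2,3,4,5,6}->{1,2,3,4,5}; U {1,3,4,5,6}->{3,4,5,6} => REVISION
Constraint 2 (Z + U = X) on D(Z)={1,2,3,4,5} D(U)={3,4,5,6} D(X)={1,2,3,4,5}: Z {1,2,3,4,5}->{1,2}; U {3,4,5,6}->{3,4}; X {1,2,3,4,5}->{4,5} => REVISION
Constraint 3 (U != Z) on D(U)={3,4} D(Z)={1,2}: no change => not a revision
Total revisions = 2

Answer: 2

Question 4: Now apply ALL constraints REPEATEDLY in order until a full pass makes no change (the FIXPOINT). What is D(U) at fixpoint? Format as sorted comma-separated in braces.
pass 0 (initial): D(U)={1,3,4,5,6}
pass 1: U {1,3,4,5,6}->{3,4}; X {1,2,3,4,5,6}->{4,5}; Z {1,2,3,4,5,6}->{1,2}
pass 2: U {3,4}->{}; X {4,5}->{}; Z {1,2}->{}
pass 3: no change
Fixpoint after 3 passes: D(U) = {}

Answer: {}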